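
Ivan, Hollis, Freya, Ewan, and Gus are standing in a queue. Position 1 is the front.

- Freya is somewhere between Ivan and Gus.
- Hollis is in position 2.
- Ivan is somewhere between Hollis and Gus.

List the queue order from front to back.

Ewan, Hollis, Ivan, Freya, Gus

From clue 1: Freya is in {2,3,4}.
From clues 1–2: Hollis → position 2.
From clues 1–3: Ewan → position 1, Ivan → position 3, Freya → position 4, Gus → position 5.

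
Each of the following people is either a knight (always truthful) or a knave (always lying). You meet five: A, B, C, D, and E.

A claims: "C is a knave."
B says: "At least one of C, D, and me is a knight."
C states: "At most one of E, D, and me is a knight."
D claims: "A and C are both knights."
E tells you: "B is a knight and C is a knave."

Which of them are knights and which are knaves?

A: knave, B: knight, C: knight, D: knave, E: knave

Consider A. Suppose A is a knight.
Then no assignment of the remaining roles makes every statement match its speaker's type — contradiction.
So A is a knave.
With that fixed, D's statement is false, so D is a knave.
Consider B. Suppose B is a knave.
Then no assignment of the remaining roles makes every statement match its speaker's type — contradiction.
So B is a knight.
Consider C. Suppose C is a knave.
Then A's statement comes out true, contradicting A being a knave.
So C is a knight.
With that fixed, E's statement is false, so E is a knave.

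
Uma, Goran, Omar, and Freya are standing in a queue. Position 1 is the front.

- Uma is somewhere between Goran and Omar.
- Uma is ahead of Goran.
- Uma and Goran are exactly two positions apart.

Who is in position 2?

With clues 1–2, Goran is ruled out for position 2.
With clues 1–3, Freya and Omar are ruled out for position 2.
So position 2 is Uma.

Uma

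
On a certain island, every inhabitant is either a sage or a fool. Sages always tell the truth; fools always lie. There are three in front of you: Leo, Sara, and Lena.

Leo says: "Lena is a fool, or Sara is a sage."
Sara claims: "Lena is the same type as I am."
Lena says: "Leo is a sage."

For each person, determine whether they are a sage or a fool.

Leo: sage, Sara: sage, Lena: sage

Consider Leo. Suppose Leo is a fool.
Then no assignment of the remaining roles makes every statement match its speaker's type — contradiction.
So Leo is a sage.
With that fixed, Lena's statement is true, so Lena is a sage.
Consider Sara. Suppose Sara is a fool.
Then Leo's statement comes out false, contradicting Leo being a sage.
So Sara is a sage.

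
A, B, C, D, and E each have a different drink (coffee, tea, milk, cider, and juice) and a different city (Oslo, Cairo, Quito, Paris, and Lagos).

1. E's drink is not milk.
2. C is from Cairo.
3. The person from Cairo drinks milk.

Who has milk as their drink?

Clue 1 rules out E for the one with drink milk.
With clues 1–3, A, B, and D are impossible for the one with drink milk.
That leaves C.

C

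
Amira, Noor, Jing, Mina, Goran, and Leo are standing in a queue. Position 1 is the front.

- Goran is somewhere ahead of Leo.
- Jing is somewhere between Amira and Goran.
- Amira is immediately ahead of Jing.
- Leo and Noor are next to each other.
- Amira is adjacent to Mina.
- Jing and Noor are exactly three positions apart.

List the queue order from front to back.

From clue 1: Goran is in {1,2,3,4,5}.
From clues 1–2: Jing is in {2,3,4,5}.
From clues 1–3: Amira is in {1,2,3}.
From clues 1–4: Amira is in {1,2}.
From clues 1–5: Mina → position 1, Amira → position 2, Jing → position 3, Goran → position 4.
From clues 1–6: Leo → position 5, Noor → position 6.

Mina, Amira, Jing, Goran, Leo, Noor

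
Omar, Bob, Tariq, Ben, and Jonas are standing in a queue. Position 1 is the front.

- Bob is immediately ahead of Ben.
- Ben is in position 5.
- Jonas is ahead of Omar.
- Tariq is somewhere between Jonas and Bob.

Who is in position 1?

With clue 1, Ben is ruled out for position 1.
With clues 1–2, Bob is ruled out for position 1.
With clues 1–3, Omar is ruled out for position 1.
With clues 1–4, Tariq is ruled out for position 1.
So position 1 is Jonas.

Jonas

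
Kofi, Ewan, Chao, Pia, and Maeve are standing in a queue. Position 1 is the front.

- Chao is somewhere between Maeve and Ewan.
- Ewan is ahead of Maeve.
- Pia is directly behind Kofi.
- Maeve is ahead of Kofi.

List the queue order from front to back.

From clue 1: Chao is in {2,3,4}.
From clues 1–2: Ewan is in {1,2,3}.
From clues 1–3: Ewan is in {1,3}.
From clues 1–4: Ewan → position 1, Chao → position 2, Maeve → position 3, Kofi → position 4, Pia → position 5.

Ewan, Chao, Maeve, Kofi, Pia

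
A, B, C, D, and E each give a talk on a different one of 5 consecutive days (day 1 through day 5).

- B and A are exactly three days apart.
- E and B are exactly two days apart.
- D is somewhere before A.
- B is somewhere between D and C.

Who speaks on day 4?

With clues 1–3, B and D are ruled out for day 4.
With clues 1–4, A and C are ruled out for day 4.
So day 4 is E.

E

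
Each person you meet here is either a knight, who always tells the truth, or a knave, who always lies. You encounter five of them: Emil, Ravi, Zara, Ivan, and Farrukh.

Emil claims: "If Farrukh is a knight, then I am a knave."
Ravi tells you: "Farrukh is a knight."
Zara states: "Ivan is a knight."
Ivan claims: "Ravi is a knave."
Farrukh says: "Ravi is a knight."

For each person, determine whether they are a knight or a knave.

Consider Emil. Suppose Emil is a knave.
Then Emil's own statement would have to be false, but it can't be — contradiction.
So Emil is a knight.
Consider Ravi. Suppose Ravi is a knight.
Then no assignment of the remaining roles makes every statement match its speaker's type — contradiction.
So Ravi is a knave.
With that fixed, Ivan's statement is true, so Ivan is a knight.
With that fixed, Farrukh's statement is false, so Farrukh is a knave.
With that fixed, Zara's statement is true, so Zara is a knight.

Emil: knight, Ravi: knave, Zara: knight, Ivan: knight, Farrukh: knave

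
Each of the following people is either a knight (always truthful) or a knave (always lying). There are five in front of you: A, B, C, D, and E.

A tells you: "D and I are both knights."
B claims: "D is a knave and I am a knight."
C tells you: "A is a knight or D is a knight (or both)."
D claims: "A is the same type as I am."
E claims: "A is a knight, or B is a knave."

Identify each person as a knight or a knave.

A: knight, B: knave, C: knight, D: knight, E: knight

Consider A. Suppose A is a knave.
Then whichever role D has, D's statement has the wrong truth value — contradiction.
So A is a knight.
With that fixed, C's statement is true, so C is a knight.
With that fixed, E's statement is true, so E is a knight.
Consider B. Suppose B is a knight.
Then no assignment of the remaining roles makes every statement match its speaker's type — contradiction.
So B is a knave.
Consider D. Suppose D is a knave.
Then A's statement comes out false, contradicting A being a knight.
So D is a knight.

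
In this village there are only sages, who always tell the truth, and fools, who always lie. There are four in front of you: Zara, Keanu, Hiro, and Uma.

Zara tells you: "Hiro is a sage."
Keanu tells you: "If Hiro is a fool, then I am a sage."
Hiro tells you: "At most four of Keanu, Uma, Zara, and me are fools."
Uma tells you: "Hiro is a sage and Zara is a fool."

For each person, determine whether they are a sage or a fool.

Regardless of anyone's role, Hiro's statement is true, so Hiro is a sage.
With that fixed, Zara's statement is true, so Zara is a sage.
With that fixed, Keanu's statement is true, so Keanu is a sage.
With that fixed, Uma's statement is false, so Uma is a fool.

Zara: sage, Keanu: sage, Hiro: sage, Uma: fool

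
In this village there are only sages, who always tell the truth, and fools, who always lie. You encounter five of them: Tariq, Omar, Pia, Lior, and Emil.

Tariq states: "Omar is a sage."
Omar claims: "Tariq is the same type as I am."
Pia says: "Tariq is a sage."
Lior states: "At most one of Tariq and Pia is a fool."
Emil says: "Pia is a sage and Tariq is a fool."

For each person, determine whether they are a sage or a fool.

Tariq: sage, Omar: sage, Pia: sage, Lior: sage, Emil: fool

Consider Tariq. Suppose Tariq is a fool.
Then whichever role Omar has, Omar's statement has the wrong truth value — contradiction.
So Tariq is a sage.
With that fixed, Pia's statement is true, so Pia is a sage.
With that fixed, Lior's statement is true, so Lior is a sage.
With that fixed, Emil's statement is false, so Emil is a fool.
Consider Omar. Suppose Omar is a fool.
Then Tariq's statement comes out false, contradicting Tariq being a sage.
So Omar is a sage.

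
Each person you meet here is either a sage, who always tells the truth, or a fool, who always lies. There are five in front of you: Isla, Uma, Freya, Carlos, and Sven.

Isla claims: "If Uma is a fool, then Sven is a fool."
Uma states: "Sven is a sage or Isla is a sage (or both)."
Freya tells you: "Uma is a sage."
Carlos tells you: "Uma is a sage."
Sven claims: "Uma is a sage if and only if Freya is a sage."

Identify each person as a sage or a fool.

Isla: sage, Uma: sage, Freya: sage, Carlos: sage, Sven: sage

Consider Isla. Suppose Isla is a fool.
Then no assignment of the remaining roles makes every statement match its speaker's type — contradiction.
So Isla is a sage.
With that fixed, Uma's statement is true, so Uma is a sage.
With that fixed, Freya's statement is true, so Freya is a sage.
With that fixed, Carlos's statement is true, so Carlos is a sage.
With that fixed, Sven's statement is true, so Sven is a sage.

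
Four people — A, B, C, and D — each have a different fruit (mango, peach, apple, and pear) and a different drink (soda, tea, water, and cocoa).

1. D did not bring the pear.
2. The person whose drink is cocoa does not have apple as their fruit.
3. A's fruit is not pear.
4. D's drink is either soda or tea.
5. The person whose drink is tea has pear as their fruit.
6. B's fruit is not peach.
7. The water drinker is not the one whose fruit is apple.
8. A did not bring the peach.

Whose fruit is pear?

B

Clue 1 rules out D for the one with fruit pear.
With clues 1–3, A is impossible for the one with fruit pear.
With clues 1–8, C is impossible for the one with fruit pear.
That leaves B.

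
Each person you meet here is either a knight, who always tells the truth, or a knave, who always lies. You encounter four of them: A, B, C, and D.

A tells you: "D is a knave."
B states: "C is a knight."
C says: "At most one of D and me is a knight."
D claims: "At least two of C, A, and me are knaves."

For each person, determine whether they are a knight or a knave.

A: knight, B: knight, C: knight, D: knave

Consider A. Suppose A is a knave.
Then no assignment of the remaining roles makes every statement match its speaker's type — contradiction.
So A is a knight.
Consider B. Suppose B is a knave.
Then no assignment of the remaining roles makes every statement match its speaker's type — contradiction.
So B is a knight.
Consider C. Suppose C is a knave.
Then B's statement comes out false, contradicting B being a knight.
So C is a knight.
With that fixed, D's statement is false, so D is a knave.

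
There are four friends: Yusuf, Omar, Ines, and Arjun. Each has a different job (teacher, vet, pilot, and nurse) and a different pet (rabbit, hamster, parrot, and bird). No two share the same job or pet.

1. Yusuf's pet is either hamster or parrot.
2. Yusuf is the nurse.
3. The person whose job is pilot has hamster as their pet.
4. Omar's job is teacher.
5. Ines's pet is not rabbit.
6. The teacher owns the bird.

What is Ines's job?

With clues 1–2, nurse is impossible for Ines's job.
With clues 1–4, teacher is impossible for Ines's job.
With clues 1–6, vet is impossible for Ines's job.
That leaves pilot.

pilot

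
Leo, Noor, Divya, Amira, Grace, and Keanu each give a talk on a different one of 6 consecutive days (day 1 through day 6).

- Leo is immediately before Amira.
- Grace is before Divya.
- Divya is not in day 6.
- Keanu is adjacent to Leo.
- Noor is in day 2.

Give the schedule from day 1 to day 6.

Grace, Noor, Divya, Keanu, Leo, Amira

From clue 1: Leo is in {1,2,3,4,5}.
From clues 1–3: Divya is in {2,3,4,5}.
From clues 1–4: Divya is in {2,3,5}.
From clues 1–5: Grace → day 1, Noor → day 2, Divya → day 3, Keanu → day 4, Leo → day 5, Amira → day 6.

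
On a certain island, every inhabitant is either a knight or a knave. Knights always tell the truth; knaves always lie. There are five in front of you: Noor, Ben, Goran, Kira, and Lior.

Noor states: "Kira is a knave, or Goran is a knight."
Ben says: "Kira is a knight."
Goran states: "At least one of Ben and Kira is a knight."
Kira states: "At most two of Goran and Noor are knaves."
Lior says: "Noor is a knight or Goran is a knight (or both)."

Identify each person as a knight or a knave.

Noor: knight, Ben: knight, Goran: knight, Kira: knight, Lior: knight

Regardless of anyone's role, Kira's statement is true, so Kira is a knight.
With that fixed, Ben's statement is true, so Ben is a knight.
With that fixed, Goran's statement is true, so Goran is a knight.
With that fixed, Lior's statement is true, so Lior is a knight.
With that fixed, Noor's statement is true, so Noor is a knight.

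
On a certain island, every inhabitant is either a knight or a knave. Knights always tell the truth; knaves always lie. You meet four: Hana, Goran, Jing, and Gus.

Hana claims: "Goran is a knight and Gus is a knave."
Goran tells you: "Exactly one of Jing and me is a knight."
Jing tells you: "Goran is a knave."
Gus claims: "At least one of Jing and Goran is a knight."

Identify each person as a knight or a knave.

Consider Hana. Suppose Hana is a knight.
Then no assignment of the remaining roles makes every statement match its speaker's type — contradiction.
So Hana is a knave.
Consider Goran. Suppose Goran is a knave.
Then no assignment of the remaining roles makes every statement match its speaker's type — contradiction.
So Goran is a knight.
With that fixed, Jing's statement is false, so Jing is a knave.
With that fixed, Gus's statement is true, so Gus is a knight.

Hana: knave, Goran: knight, Jing: knave, Gus: knight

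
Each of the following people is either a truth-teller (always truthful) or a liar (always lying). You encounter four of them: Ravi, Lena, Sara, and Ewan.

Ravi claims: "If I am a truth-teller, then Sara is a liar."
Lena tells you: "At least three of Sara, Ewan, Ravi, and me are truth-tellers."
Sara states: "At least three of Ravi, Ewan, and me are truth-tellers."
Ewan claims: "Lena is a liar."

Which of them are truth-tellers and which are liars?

Ravi: truth-teller, Lena: liar, Sara: liar, Ewan: truth-teller

Consider Ravi. Suppose Ravi is a liar.
Then Ravi's own statement would have to be false, but it can't be — contradiction.
So Ravi is a truth-teller.
Consider Lena. Suppose Lena is a truth-teller.
Then no assignment of the remaining roles makes every statement match its speaker's type — contradiction.
So Lena is a liar.
With that fixed, Ewan's statement is true, so Ewan is a truth-teller.
Consider Sara. Suppose Sara is a truth-teller.
Then Ravi's statement comes out false, contradicting Ravi being a truth-teller.
So Sara is a liar.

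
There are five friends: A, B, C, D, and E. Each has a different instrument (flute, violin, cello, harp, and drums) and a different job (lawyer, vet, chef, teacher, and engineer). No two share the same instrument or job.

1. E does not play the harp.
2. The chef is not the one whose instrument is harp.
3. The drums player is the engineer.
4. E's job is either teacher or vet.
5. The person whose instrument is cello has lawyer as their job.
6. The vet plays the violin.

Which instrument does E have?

Clue 1 rules out harp for E's instrument.
With clues 1–4, drums is impossible for E's instrument.
With clues 1–5, cello is impossible for E's instrument.
With clues 1–6, flute is impossible for E's instrument.
That leaves violin.

violin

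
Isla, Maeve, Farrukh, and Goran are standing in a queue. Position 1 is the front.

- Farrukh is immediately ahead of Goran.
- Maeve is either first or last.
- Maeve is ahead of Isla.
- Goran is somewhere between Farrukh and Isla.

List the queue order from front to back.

Maeve, Farrukh, Goran, Isla

From clue 1: Farrukh is in {1,2,3}.
From clues 1–2: Maeve is in {1,4}.
From clues 1–3: Maeve → position 1.
From clues 1–4: Farrukh → position 2, Goran → position 3, Isla → position 4.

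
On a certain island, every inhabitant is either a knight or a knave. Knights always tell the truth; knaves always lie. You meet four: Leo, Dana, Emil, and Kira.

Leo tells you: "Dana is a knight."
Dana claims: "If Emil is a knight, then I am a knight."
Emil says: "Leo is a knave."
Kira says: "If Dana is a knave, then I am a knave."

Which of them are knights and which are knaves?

Consider Leo. Suppose Leo is a knave.
Then no assignment of the remaining roles makes every statement match its speaker's type — contradiction.
So Leo is a knight.
With that fixed, Emil's statement is false, so Emil is a knave.
With that fixed, Dana's statement is true, so Dana is a knight.
With that fixed, Kira's statement is true, so Kira is a knight.

Leo: knight, Dana: knight, Emil: knave, Kira: knight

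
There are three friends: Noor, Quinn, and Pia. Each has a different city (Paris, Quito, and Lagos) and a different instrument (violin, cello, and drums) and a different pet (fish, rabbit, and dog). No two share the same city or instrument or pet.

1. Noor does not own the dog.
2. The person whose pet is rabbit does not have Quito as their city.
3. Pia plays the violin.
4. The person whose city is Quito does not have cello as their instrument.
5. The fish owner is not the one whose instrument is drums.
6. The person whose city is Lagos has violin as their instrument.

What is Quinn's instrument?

With clues 1–3, violin is impossible for Quinn's instrument.
With clues 1–6, cello is impossible for Quinn's instrument.
That leaves drums.

drums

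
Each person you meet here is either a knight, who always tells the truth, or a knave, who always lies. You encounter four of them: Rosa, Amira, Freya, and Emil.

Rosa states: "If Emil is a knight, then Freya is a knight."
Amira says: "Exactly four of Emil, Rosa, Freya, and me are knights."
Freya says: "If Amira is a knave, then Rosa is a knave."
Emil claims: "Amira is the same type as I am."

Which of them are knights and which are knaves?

Rosa: knight, Amira: knight, Freya: knight, Emil: knight

Consider Rosa. Suppose Rosa is a knave.
Then no assignment of the remaining roles makes every statement match its speaker's type — contradiction.
So Rosa is a knight.
Consider Amira. Suppose Amira is a knave.
Then whichever role Emil has, Emil's statement has the wrong truth value — contradiction.
So Amira is a knight.
With that fixed, Freya's statement is true, so Freya is a knight.
Consider Emil. Suppose Emil is a knave.
Then Amira's statement comes out false, contradicting Amira being a knight.
So Emil is a knight.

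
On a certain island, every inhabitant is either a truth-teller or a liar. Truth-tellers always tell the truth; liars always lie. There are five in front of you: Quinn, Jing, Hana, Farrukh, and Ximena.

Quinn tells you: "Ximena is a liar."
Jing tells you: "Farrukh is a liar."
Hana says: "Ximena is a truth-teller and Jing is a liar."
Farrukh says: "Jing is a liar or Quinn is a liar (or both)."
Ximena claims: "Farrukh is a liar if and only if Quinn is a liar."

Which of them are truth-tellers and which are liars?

Consider Quinn. Suppose Quinn is a liar.
Then no assignment of the remaining roles makes every statement match its speaker's type — contradiction.
So Quinn is a truth-teller.
Consider Jing. Suppose Jing is a liar.
Then no assignment of the remaining roles makes every statement match its speaker's type — contradiction.
So Jing is a truth-teller.
With that fixed, Hana's statement is false, so Hana is a liar.
With that fixed, Farrukh's statement is false, so Farrukh is a liar.
With that fixed, Ximena's statement is false, so Ximena is a liar.

Quinn: truth-teller, Jing: truth-teller, Hana: liar, Farrukh: liar, Ximena: liar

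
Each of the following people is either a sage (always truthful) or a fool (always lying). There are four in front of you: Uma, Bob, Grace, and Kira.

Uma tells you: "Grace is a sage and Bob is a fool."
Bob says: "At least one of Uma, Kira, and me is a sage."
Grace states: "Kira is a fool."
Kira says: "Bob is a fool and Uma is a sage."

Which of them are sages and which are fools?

Consider Uma. Suppose Uma is a sage.
Then no assignment of the remaining roles makes every statement match its speaker's type — contradiction.
So Uma is a fool.
With that fixed, Kira's statement is false, so Kira is a fool.
With that fixed, Grace's statement is true, so Grace is a sage.
Consider Bob. Suppose Bob is a fool.
Then Uma's statement comes out true, contradicting Uma being a fool.
So Bob is a sage.

Uma: fool, Bob: sage, Grace: sage, Kira: fool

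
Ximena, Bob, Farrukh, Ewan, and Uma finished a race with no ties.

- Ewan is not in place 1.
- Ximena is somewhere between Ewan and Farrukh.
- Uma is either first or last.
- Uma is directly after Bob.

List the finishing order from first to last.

Farrukh, Ximena, Ewan, Bob, Uma

From clue 1: Ewan is in {2,3,4,5}.
From clues 1–2: Ximena is in {2,3,4}.
From clues 1–3: Uma is in {1,5}.
From clues 1–4: Farrukh → place 1, Ximena → place 2, Ewan → place 3, Bob → place 4, Uma → place 5.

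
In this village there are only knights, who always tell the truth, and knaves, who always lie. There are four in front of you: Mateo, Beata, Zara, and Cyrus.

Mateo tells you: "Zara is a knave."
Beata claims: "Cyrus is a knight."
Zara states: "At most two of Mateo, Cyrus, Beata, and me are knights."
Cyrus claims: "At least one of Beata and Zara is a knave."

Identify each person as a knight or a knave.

Mateo: knight, Beata: knight, Zara: knave, Cyrus: knight

Consider Mateo. Suppose Mateo is a knave.
Then no assignment of the remaining roles makes every statement match its speaker's type — contradiction.
So Mateo is a knight.
Consider Beata. Suppose Beata is a knave.
Then no assignment of the remaining roles makes every statement match its speaker's type — contradiction.
So Beata is a knight.
Consider Zara. Suppose Zara is a knight.
Then Mateo's statement comes out false, contradicting Mateo being a knight.
So Zara is a knave.
With that fixed, Cyrus's statement is true, so Cyrus is a knight.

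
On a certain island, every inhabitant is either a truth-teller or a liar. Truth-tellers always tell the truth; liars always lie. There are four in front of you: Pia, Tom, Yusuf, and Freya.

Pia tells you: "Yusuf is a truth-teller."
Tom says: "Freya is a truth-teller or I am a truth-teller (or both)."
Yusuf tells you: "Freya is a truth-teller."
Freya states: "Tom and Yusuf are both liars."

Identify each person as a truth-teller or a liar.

Consider Pia. Suppose Pia is a truth-teller.
Then no assignment of the remaining roles makes every statement match its speaker's type — contradiction.
So Pia is a liar.
Consider Tom. Suppose Tom is a liar.
Then no assignment of the remaining roles makes every statement match its speaker's type — contradiction.
So Tom is a truth-teller.
With that fixed, Freya's statement is false, so Freya is a liar.
With that fixed, Yusuf's statement is false, so Yusuf is a liar.

Pia: liar, Tom: truth-teller, Yusuf: liar, Freya: liar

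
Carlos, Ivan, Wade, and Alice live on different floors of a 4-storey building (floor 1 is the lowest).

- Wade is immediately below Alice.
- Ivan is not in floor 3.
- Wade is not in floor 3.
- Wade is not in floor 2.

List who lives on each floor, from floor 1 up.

Wade, Alice, Carlos, Ivan

From clue 1: Wade is in {1,2,3}.
From clues 1–2: Ivan is in {1,2,4}.
From clues 1–3: Ivan is in {1,4}.
From clues 1–4: Wade → floor 1, Alice → floor 2, Carlos → floor 3, Ivan → floor 4.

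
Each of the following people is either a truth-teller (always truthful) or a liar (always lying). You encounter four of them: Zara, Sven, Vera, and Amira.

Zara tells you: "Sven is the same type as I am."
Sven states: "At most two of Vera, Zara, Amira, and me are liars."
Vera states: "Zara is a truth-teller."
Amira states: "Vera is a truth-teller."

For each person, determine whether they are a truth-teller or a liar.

Consider Zara. Suppose Zara is a liar.
Then no assignment of the remaining roles makes every statement match its speaker's type — contradiction.
So Zara is a truth-teller.
With that fixed, Vera's statement is true, so Vera is a truth-teller.
With that fixed, Amira's statement is true, so Amira is a truth-teller.
With that fixed, Sven's statement is true, so Sven is a truth-teller.

Zara: truth-teller, Sven: truth-teller, Vera: truth-teller, Amira: truth-teller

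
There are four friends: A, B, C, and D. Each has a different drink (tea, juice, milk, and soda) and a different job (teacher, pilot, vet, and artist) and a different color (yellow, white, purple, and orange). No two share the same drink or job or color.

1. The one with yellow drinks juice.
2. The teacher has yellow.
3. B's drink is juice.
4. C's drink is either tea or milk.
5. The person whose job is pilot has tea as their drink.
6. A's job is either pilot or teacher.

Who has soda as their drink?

With clues 1–3, B is impossible for the one with drink soda.
With clues 1–4, C is impossible for the one with drink soda.
With clues 1–6, A is impossible for the one with drink soda.
That leaves D.

D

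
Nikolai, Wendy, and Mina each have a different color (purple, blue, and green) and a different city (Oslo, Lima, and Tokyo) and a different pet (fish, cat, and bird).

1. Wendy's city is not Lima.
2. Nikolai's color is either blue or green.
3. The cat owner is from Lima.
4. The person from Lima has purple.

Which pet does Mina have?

With clues 1–4, bird and fish are impossible for Mina's pet.
That leaves cat.

cat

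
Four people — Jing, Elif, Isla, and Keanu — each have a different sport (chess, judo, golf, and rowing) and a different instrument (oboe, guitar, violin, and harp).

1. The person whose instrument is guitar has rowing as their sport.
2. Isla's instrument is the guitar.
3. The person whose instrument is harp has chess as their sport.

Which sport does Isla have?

rowing

With clues 1–2, chess, golf, and judo are impossible for Isla's sport.
That leaves rowing.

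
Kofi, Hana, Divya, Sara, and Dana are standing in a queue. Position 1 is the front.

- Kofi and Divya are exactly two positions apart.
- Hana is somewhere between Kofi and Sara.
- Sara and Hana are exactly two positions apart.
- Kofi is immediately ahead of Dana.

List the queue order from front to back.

From clues 1–2: Hana is in {2,3,4}.
From clues 1–3: Dana is in {1,5}.
From clues 1–4: Sara → position 1, Divya → position 2, Hana → position 3, Kofi → position 4, Dana → position 5.

Sara, Divya, Hana, Kofi, Dana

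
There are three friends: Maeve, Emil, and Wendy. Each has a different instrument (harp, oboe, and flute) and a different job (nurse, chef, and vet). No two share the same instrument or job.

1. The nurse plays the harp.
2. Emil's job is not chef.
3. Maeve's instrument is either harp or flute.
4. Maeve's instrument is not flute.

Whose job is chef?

Wendy

With clues 1–2, Emil is impossible for the one with job chef.
With clues 1–4, Maeve is impossible for the one with job chef.
That leaves Wendy.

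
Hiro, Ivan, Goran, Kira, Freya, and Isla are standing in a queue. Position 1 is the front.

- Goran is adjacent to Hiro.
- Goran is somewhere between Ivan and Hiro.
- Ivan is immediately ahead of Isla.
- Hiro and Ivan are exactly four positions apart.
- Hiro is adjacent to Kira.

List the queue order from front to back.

From clues 1–2: Goran is in {2,3,4,5}.
From clues 1–4: Hiro is in {1,5,6}.
From clues 1–5: Ivan → position 1, Isla → position 2, Freya → position 3, Goran → position 4, Hiro → position 5, Kira → position 6.

Ivan, Isla, Freya, Goran, Hiro, Kira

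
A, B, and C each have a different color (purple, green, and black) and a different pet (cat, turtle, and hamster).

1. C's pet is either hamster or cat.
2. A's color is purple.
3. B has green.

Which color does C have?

With clues 1–2, purple is impossible for C's color.
With clues 1–3, green is impossible for C's color.
That leaves black.

black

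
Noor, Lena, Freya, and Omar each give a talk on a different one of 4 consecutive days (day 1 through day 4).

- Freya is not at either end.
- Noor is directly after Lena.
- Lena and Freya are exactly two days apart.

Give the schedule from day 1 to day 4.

Lena, Noor, Freya, Omar

From clue 1: Freya is in {2,3}.
From clues 1–2: Noor is in {2,4}.
From clues 1–3: Lena → day 1, Noor → day 2, Freya → day 3, Omar → day 4.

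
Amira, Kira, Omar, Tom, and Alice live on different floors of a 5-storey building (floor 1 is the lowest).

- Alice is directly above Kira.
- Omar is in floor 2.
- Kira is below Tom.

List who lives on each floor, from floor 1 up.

Amira, Omar, Kira, Alice, Tom

From clue 1: Kira is in {1,2,3,4}.
From clues 1–2: Omar → floor 2.
From clues 1–3: Amira → floor 1, Kira → floor 3, Alice → floor 4, Tom → floor 5.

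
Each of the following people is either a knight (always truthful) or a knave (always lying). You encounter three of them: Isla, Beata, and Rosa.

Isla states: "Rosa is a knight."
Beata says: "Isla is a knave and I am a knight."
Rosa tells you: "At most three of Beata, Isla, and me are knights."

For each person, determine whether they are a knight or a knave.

Isla: knight, Beata: knave, Rosa: knight

Regardless of anyone's role, Rosa's statement is true, so Rosa is a knight.
With that fixed, Isla's statement is true, so Isla is a knight.
With that fixed, Beata's statement is false, so Beata is a knave.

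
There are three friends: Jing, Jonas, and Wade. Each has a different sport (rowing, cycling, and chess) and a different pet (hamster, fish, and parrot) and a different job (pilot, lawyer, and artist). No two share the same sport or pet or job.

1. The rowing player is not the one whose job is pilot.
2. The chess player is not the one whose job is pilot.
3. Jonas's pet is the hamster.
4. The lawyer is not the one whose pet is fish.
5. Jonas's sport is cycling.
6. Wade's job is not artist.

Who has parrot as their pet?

Wade

With clues 1–3, Jonas is impossible for the one with pet parrot.
With clues 1–6, Jing is impossible for the one with pet parrot.
That leaves Wade.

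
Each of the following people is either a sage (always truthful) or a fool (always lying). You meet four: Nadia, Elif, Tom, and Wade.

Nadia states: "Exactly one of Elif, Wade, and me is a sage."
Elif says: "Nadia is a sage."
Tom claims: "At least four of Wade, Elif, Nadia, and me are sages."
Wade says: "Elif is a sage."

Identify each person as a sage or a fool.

Consider Nadia. Suppose Nadia is a sage.
Then no assignment of the remaining roles makes every statement match its speaker's type — contradiction.
So Nadia is a fool.
With that fixed, Elif's statement is false, so Elif is a fool.
With that fixed, Tom's statement is false, so Tom is a fool.
With that fixed, Wade's statement is false, so Wade is a fool.

Nadia: fool, Elif: fool, Tom: fool, Wade: fool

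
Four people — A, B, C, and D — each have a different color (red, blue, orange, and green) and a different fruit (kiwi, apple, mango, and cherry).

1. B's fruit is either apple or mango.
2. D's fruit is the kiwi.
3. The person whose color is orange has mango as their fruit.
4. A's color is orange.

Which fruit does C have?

With clues 1–2, kiwi is impossible for C's fruit.
With clues 1–4, apple and mango are impossible for C's fruit.
That leaves cherry.

cherry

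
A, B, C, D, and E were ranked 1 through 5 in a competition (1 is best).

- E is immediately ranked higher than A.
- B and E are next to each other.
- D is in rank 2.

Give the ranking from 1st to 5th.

From clue 1: A is in {2,3,4,5}.
From clues 1–2: A is in {3,4,5}.
From clues 1–3: C → rank 1, D → rank 2, B → rank 3, E → rank 4, A → rank 5.

C, D, B, E, A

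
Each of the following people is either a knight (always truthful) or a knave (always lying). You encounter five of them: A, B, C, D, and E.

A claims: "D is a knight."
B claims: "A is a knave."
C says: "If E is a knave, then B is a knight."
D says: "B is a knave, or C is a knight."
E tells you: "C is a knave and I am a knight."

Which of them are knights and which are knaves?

Consider A. Suppose A is a knave.
Then no assignment of the remaining roles makes every statement match its speaker's type — contradiction.
So A is a knight.
With that fixed, B's statement is false, so B is a knave.
With that fixed, D's statement is true, so D is a knight.
Consider C. Suppose C is a knight.
Then no assignment of the remaining roles makes every statement match its speaker's type — contradiction.
So C is a knave.
Consider E. Suppose E is a knight.
Then C's statement comes out true, contradicting C being a knave.
So E is a knave.

A: knight, B: knave, C: knave, D: knight, E: knave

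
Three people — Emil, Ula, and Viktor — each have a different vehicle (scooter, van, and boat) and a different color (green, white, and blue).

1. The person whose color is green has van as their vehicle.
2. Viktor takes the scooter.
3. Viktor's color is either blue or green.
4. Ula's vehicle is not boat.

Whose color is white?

With clues 1–3, Viktor is impossible for the one with color white.
With clues 1–4, Ula is impossible for the one with color white.
That leaves Emil.

Emil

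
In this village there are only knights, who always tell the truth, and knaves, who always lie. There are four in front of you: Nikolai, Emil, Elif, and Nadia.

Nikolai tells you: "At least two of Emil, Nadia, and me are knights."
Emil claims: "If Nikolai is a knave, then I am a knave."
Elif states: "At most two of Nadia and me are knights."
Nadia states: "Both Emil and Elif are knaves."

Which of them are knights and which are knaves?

Nikolai: knight, Emil: knight, Elif: knight, Nadia: knave

Regardless of anyone's role, Elif's statement is true, so Elif is a knight.
With that fixed, Nadia's statement is false, so Nadia is a knave.
Consider Nikolai. Suppose Nikolai is a knave.
Then whichever role Emil has, Emil's statement has the wrong truth value — contradiction.
So Nikolai is a knight.
With that fixed, Emil's statement is true, so Emil is a knight.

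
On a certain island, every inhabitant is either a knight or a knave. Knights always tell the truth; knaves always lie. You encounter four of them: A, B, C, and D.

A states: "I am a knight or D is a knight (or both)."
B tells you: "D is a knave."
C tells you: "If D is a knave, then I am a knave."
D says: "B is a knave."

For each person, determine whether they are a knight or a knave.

A: knight, B: knave, C: knight, D: knight

Consider A. Suppose A is a knave.
Then no assignment of the remaining roles makes every statement match its speaker's type — contradiction.
So A is a knight.
Consider B. Suppose B is a knight.
Then no assignment of the remaining roles makes every statement match its speaker's type — contradiction.
So B is a knave.
With that fixed, D's statement is true, so D is a knight.
With that fixed, C's statement is true, so C is a knight.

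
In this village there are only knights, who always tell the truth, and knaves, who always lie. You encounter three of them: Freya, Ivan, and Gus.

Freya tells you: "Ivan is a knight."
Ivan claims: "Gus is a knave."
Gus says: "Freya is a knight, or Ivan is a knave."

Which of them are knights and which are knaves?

Freya: knave, Ivan: knave, Gus: knight

Consider Freya. Suppose Freya is a knight.
Then no assignment of the remaining roles makes every statement match its speaker's type — contradiction.
So Freya is a knave.
Consider Ivan. Suppose Ivan is a knight.
Then Freya's statement comes out true, contradicting Freya being a knave.
So Ivan is a knave.
With that fixed, Gus's statement is true, so Gus is a knight.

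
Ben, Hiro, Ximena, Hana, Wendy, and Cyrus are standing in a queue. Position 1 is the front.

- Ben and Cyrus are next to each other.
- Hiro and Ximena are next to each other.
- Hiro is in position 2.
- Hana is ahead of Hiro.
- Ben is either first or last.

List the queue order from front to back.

From clues 1–3: Hiro → position 2.
From clues 1–4: Hana → position 1, Ximena → position 3.
From clues 1–5: Wendy → position 4, Cyrus → position 5, Ben → position 6.

Hana, Hiro, Ximena, Wendy, Cyrus, Ben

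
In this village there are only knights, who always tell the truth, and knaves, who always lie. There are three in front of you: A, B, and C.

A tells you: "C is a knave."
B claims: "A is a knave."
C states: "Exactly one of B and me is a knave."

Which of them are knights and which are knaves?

Consider A. Suppose A is a knave.
Then no assignment of the remaining roles makes every statement match its speaker's type — contradiction.
So A is a knight.
With that fixed, B's statement is false, so B is a knave.
Consider C. Suppose C is a knight.
Then A's statement comes out false, contradicting A being a knight.
So C is a knave.

A: knight, B: knave, C: knave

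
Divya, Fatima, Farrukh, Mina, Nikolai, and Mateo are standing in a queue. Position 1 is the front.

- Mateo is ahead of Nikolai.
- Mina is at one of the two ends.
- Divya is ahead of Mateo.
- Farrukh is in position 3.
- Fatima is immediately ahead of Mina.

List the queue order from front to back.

Divya, Mateo, Farrukh, Nikolai, Fatima, Mina

From clue 1: Nikolai is in {2,3,4,5,6}.
From clues 1–2: Mina is in {1,6}.
From clues 1–4: Farrukh → position 3.
From clues 1–5: Divya → position 1, Mateo → position 2, Nikolai → position 4, Fatima → position 5, Mina → position 6.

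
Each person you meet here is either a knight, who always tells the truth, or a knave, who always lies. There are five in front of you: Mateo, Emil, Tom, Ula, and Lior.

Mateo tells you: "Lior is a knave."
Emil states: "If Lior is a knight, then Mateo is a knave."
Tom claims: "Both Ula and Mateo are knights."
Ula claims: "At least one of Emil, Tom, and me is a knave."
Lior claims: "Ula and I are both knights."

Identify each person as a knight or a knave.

Consider Mateo. Suppose Mateo is a knight.
Then no assignment of the remaining roles makes every statement match its speaker's type — contradiction.
So Mateo is a knave.
With that fixed, Emil's statement is true, so Emil is a knight.
With that fixed, Tom's statement is false, so Tom is a knave.
With that fixed, Ula's statement is true, so Ula is a knight.
Consider Lior. Suppose Lior is a knave.
Then Mateo's statement comes out true, contradicting Mateo being a knave.
So Lior is a knight.

Mateo: knave, Emil: knight, Tom: knave, Ula: knight, Lior: knight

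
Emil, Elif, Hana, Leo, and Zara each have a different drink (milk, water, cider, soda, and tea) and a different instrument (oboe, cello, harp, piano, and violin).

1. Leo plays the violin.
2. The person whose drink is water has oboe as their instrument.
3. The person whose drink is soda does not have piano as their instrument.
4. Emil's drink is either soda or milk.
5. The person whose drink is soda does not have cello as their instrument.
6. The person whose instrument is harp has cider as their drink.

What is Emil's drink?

With clues 1–4, cider, tea, and water are impossible for Emil's drink.
With clues 1–6, soda is impossible for Emil's drink.
That leaves milk.

milk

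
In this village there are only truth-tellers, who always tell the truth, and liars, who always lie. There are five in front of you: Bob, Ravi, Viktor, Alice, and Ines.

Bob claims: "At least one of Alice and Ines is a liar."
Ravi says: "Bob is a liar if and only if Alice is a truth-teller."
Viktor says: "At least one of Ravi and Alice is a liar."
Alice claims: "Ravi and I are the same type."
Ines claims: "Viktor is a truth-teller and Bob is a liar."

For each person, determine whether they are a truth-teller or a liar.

Bob: truth-teller, Ravi: truth-teller, Viktor: truth-teller, Alice: liar, Ines: liar

Consider Bob. Suppose Bob is a liar.
Then no assignment of the remaining roles makes every statement match its speaker's type — contradiction.
So Bob is a truth-teller.
With that fixed, Ines's statement is false, so Ines is a liar.
Consider Ravi. Suppose Ravi is a liar.
Then whichever role Alice has, Alice's statement has the wrong truth value — contradiction.
So Ravi is a truth-teller.
Consider Viktor. Suppose Viktor is a liar.
Then no assignment of the remaining roles makes every statement match its speaker's type — contradiction.
So Viktor is a truth-teller.
Consider Alice. Suppose Alice is a truth-teller.
Then Ravi's statement comes out false, contradicting Ravi being a truth-teller.
So Alice is a liar.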